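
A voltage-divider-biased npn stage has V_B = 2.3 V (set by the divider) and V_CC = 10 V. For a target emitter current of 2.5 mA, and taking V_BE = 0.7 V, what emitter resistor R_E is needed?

V_E = V_B − V_BE = 2.3 − 0.7 = 1.6 V.
R_E = V_E / I_E = 1.6 / 2.5 = 0.64 kΩ.

R_E ≈ 0.64 kΩ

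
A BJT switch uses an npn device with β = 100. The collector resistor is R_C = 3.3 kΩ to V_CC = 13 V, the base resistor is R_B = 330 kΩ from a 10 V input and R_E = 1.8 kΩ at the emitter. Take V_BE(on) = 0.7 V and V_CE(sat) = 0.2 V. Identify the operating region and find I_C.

Assume active. Base-emitter loop: I_B = (V_BB − V_BE)/(R_B + (β+1)R_E) = (10 − 0.7)/(330 + 101×1.8) = 0.0182 mA.
I_C = β·I_B = 100×0.0182 = 1.82 mA.
V_CE = V_CC − I_C·R_C − I_E·R_E = 13 − 1.82×3.3 − 1.84×1.8 = 3.7 V > V_CE(sat), so the active-region assumption holds.

active; I_C ≈ 1.8 mA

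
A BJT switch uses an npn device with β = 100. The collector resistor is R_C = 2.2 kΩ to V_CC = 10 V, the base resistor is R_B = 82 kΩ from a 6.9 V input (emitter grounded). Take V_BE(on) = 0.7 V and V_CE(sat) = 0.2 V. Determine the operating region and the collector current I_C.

saturation; I_C ≈ 4.5 mA

Assume active: I_B = (6.9 − 0.7)/82 = 0.0756 mA, giving I_C = β·I_B = 7.56 mA.
But then V_CE = 10 − 7.56×2.2 = -6.63 V < V_CE(sat) = 0.2 V — impossible in the active region.
So the transistor is saturated. With V_CE = 0.2 V, I_C = (V_CC − 0.2)/R_C = 9.8/2.2 = 4.45 mA.
Check: β·I_B = 7.56 mA > I_C = 4.45 mA, confirming saturation.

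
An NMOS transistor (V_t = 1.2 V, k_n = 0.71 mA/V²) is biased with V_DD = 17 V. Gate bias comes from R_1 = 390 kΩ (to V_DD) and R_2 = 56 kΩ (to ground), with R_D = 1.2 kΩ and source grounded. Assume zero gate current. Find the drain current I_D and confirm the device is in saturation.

V_G = V_DD·R_2/(R_1+R_2) = 17×56/446 = 2.13 V. With the source grounded, V_GS = V_G = 2.13 V.
Assume saturation: I_D = (k_n/2)(V_GS − V_t)² = (0.71/2)×(2.13 − 1.2)² = 0.355×0.935² = 0.31 mA.
V_DS = V_DD − I_D·R_D = 17 − 0.31×1.2 = 16.6 V.
Saturation requires V_DS ≥ V_GS − V_t = 0.935 V; 16.6 ≥ 0.935 ✓.

I_D ≈ 0.31 mA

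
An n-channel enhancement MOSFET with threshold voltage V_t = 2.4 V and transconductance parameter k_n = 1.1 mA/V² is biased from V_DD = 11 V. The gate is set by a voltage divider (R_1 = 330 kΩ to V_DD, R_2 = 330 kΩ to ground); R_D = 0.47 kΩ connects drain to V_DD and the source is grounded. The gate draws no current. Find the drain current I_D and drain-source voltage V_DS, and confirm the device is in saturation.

V_G = V_DD·R_2/(R_1+R_2) = 11×330/660 = 5.5 V. With the source grounded, V_GS = V_G = 5.5 V.
Assume saturation: I_D = (k_n/2)(V_GS − V_t)² = (1.1/2)×(5.5 − 2.4)² = 0.55×3.1² = 5.29 mA.
V_DS = V_DD − I_D·R_D = 11 − 5.29×0.47 = 8.52 V.
Saturation requires V_DS ≥ V_GS − V_t = 3.1 V; 8.52 ≥ 3.1 ✓.

I_D ≈ 5.3 mA, V_DS ≈ 8.5 V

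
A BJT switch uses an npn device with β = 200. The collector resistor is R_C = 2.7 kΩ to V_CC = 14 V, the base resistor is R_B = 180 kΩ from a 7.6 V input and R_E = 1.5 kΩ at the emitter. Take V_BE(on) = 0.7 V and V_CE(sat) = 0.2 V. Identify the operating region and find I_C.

Assume active. Base-emitter loop: I_B = (V_BB − V_BE)/(R_B + (β+1)R_E) = (7.6 − 0.7)/(180 + 201×1.5) = 0.0143 mA.
I_C = β·I_B = 200×0.0143 = 2.87 mA.
V_CE = V_CC − I_C·R_C − I_E·R_E = 14 − 2.87×2.7 − 2.88×1.5 = 1.94 V > V_CE(sat), so the active-region assumption holds.

active; I_C ≈ 2.9 mA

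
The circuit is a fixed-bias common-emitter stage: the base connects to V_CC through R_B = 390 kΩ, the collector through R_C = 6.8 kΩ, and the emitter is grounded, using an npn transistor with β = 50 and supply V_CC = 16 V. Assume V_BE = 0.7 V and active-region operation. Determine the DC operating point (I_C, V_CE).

I_C ≈ 2 mA, V_CE ≈ 2.7 V

Base loop: V_CC = I_B·R_B + V_BE, so I_B = (16 − 0.7)/390 kΩ = 0.0392 mA.
In the active region I_C = β·I_B = 50 × 0.0392 = 1.96 mA.
Collector loop: V_CE = V_CC − I_C·R_C = 16 − 1.96×6.8 = 2.66 V.
Since V_CE = 2.66 V > V_CE(sat) ≈ 0.2 V, the transistor is in the active region as assumed.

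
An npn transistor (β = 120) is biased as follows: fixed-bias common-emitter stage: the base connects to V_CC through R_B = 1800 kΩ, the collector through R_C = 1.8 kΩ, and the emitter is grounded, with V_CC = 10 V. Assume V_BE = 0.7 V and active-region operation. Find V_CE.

Base loop: V_CC = I_B·R_B + V_BE, so I_B = (10 − 0.7)/1800 kΩ = 0.00517 mA.
In the active region I_C = β·I_B = 120 × 0.00517 = 0.62 mA.
Collector loop: V_CE = V_CC − I_C·R_C = 10 − 0.62×1.8 = 8.88 V.
Since V_CE = 8.88 V > V_CE(sat) ≈ 0.2 V, the transistor is in the active region as assumed.

V_CE ≈ 8.9 V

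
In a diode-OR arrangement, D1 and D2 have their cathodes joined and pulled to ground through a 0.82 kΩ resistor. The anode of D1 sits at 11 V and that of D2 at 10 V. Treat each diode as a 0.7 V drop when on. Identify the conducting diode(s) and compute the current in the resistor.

Only D1 conducts; I_R ≈ 13 mA

Assume both conduct. Then node N would need to be at both 11−0.7 = 10.3 V and 10−0.7 = 9.3 V, which is impossible.
Assume only D1 conducts: V_N = 11 − 0.7 = 10.3 V, so I_R = 10.3/0.82 = 12.6 mA.
Check D2: its anode-to-cathode voltage is 10 − 10.3 = -0.3 V < 0.7 V, so it is off. The assumption is consistent.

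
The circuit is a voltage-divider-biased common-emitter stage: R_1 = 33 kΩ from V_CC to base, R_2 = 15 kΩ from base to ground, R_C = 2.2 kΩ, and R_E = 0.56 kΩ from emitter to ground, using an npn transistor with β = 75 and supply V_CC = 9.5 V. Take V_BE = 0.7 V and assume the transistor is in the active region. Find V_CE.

Thevenize the base divider: V_Th = V_CC·R_2/(R_1+R_2) = 9.5×15/48 = 2.97 V, R_Th = R_1‖R_2 = 10.3 kΩ.
Base-emitter loop: V_Th = I_B·R_Th + V_BE + (β+1)I_B·R_E, so I_B = (2.97 − 0.7) / (10.3 + 76×0.56) = 0.0429 mA.
I_C = β·I_B = 75×0.0429 = 3.22 mA, and I_E = (β+1)I_B = 3.26 mA.
V_CE = V_CC − I_C·R_C − I_E·R_E = 9.5 − 3.22×2.2 − 3.26×0.56 = 0.594 V.
V_CE = 0.594 V > 0.2 V confirms active-region operation.

V_CE ≈ 0.59 V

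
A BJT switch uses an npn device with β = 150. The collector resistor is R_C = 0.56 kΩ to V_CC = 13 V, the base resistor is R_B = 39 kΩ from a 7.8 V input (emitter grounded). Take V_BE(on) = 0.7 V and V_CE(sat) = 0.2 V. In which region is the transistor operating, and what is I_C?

saturation; I_C ≈ 23 mA

Assume active: I_B = (7.8 − 0.7)/39 = 0.182 mA, giving I_C = β·I_B = 27.3 mA.
But then V_CE = 13 − 27.3×0.56 = -2.29 V < V_CE(sat) = 0.2 V — impossible in the active region.
So the transistor is saturated. With V_CE = 0.2 V, I_C = (V_CC − 0.2)/R_C = 12.8/0.56 = 22.9 mA.
Check: β·I_B = 27.3 mA > I_C = 22.9 mA, confirming saturation.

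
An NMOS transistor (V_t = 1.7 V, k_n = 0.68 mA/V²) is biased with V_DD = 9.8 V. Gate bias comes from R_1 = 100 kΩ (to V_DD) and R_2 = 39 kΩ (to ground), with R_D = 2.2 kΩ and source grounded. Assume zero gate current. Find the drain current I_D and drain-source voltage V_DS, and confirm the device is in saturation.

V_G = V_DD·R_2/(R_1+R_2) = 9.8×39/139 = 2.75 V. With the source grounded, V_GS = V_G = 2.75 V.
Assume saturation: I_D = (k_n/2)(V_GS − V_t)² = (0.68/2)×(2.75 − 1.7)² = 0.34×1.05² = 0.375 mA.
V_DS = V_DD − I_D·R_D = 9.8 − 0.375×2.2 = 8.98 V.
Saturation requires V_DS ≥ V_GS − V_t = 1.05 V; 8.98 ≥ 1.05 ✓.

I_D ≈ 0.37 mA, V_DS ≈ 9 V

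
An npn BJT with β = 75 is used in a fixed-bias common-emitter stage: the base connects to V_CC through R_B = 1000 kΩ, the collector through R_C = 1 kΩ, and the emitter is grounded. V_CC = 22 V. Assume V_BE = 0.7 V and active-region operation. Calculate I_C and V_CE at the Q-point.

Base loop: V_CC = I_B·R_B + V_BE, so I_B = (22 − 0.7)/1000 kΩ = 0.0213 mA.
In the active region I_C = β·I_B = 75 × 0.0213 = 1.6 mA.
Collector loop: V_CE = V_CC − I_C·R_C = 22 − 1.6×1 = 20.4 V.
Since V_CE = 20.4 V > V_CE(sat) ≈ 0.2 V, the transistor is in the active region as assumed.

I_C ≈ 1.6 mA, V_CE ≈ 20 V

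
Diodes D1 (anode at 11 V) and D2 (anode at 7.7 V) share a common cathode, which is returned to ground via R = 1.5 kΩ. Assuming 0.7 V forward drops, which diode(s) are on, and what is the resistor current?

Only D1 conducts; I_R ≈ 6.9 mA

Assume both conduct. Then node N would need to be at both 11−0.7 = 10.3 V and 7.7−0.7 = 7 V, which is impossible.
Assume only D1 conducts: V_N = 11 − 0.7 = 10.3 V, so I_R = 10.3/1.5 = 6.87 mA.
Check D2: its anode-to-cathode voltage is 7.7 − 10.3 = -2.6 V < 0.7 V, so it is off. The assumption is consistent.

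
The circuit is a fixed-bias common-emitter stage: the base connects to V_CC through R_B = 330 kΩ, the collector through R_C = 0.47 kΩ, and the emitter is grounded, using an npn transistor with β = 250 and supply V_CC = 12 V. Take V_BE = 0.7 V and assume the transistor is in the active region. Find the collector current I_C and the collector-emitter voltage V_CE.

Base loop: V_CC = I_B·R_B + V_BE, so I_B = (12 − 0.7)/330 kΩ = 0.0342 mA.
In the active region I_C = β·I_B = 250 × 0.0342 = 8.56 mA.
Collector loop: V_CE = V_CC − I_C·R_C = 12 − 8.56×0.47 = 7.98 V.
Since V_CE = 7.98 V > V_CE(sat) ≈ 0.2 V, the transistor is in the active region as assumed.

I_C ≈ 8.6 mA, V_CE ≈ 8 V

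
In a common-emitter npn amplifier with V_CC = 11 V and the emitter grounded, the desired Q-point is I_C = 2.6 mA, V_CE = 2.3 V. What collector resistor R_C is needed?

Collector loop: V_CC = I_C·R_C + V_CE.
R_C = (V_CC − V_CE)/I_C = (11 − 2.3)/2.6 = 3.35 kΩ.

R_C ≈ 3.3 kΩ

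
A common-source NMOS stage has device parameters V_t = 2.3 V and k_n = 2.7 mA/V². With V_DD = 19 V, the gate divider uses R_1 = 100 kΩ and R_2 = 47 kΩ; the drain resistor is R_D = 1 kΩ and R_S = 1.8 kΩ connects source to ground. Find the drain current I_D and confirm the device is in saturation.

I_D ≈ 1.5 mA

V_G = V_DD·R_2/(R_1+R_2) = 19×47/147 = 6.07 V.
Assume saturation: I_D = (k_n/2)(V_GS − V_t)² with V_GS = V_G − I_D·R_S = 6.07 − 1.8·I_D.
Substituting gives 4.37·I_D² − 19.3·I_D + 19.2 = 0, with roots I_D = 1.51 or 2.91 mA.
The root I_D = 2.91 mA gives V_GS = 0.831 V ≤ V_t, so take I_D = 1.51 mA.
Then V_GS = 3.36 V and V_DS = V_DD − I_D(R_D+R_S) = 19 − 1.51×2.8 = 14.8 V.
Saturation requires V_DS ≥ V_GS − V_t = 1.06 V; 14.8 ≥ 1.06 ✓.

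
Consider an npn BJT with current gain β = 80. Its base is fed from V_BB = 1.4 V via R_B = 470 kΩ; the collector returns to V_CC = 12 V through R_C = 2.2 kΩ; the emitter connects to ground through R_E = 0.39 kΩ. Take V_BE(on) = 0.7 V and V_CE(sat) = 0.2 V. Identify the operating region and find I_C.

Assume active. Base-emitter loop: I_B = (V_BB − V_BE)/(R_B + (β+1)R_E) = (1.4 − 0.7)/(470 + 81×0.39) = 0.0014 mA.
I_C = β·I_B = 80×0.0014 = 0.112 mA.
V_CE = V_CC − I_C·R_C − I_E·R_E = 12 − 0.112×2.2 − 0.113×0.39 = 11.7 V > V_CE(sat), so the active-region assumption holds.

active; I_C ≈ 0.11 mA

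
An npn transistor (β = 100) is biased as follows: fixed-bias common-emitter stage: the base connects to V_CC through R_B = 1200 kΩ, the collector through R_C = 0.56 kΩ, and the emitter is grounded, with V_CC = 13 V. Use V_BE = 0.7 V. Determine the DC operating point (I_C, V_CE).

I_C ≈ 1 mA, V_CE ≈ 12 V

Base loop: V_CC = I_B·R_B + V_BE, so I_B = (13 − 0.7)/1200 kΩ = 0.0103 mA.
In the active region I_C = β·I_B = 100 × 0.0103 = 1.03 mA.
Collector loop: V_CE = V_CC − I_C·R_C = 13 − 1.03×0.56 = 12.4 V.
Since V_CE = 12.4 V > V_CE(sat) ≈ 0.2 V, the transistor is in the active region as assumed.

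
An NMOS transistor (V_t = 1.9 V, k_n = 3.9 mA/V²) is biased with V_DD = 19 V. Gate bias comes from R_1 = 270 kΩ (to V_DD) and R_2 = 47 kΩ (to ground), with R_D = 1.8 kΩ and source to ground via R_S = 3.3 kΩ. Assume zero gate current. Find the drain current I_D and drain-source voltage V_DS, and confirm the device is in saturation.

V_G = V_DD·R_2/(R_1+R_2) = 19×47/317 = 2.82 V.
Assume saturation: I_D = (k_n/2)(V_GS − V_t)² with V_GS = V_G − I_D·R_S = 2.82 − 3.3·I_D.
Substituting gives 21.2·I_D² − 12.8·I_D + 1.64 = 0, with roots I_D = 0.185 or 0.418 mA.
The root I_D = 0.418 mA gives V_GS = 1.44 V ≤ V_t, so take I_D = 0.185 mA.
Then V_GS = 2.21 V and V_DS = V_DD − I_D(R_D+R_S) = 19 − 0.185×5.1 = 18.1 V.
Saturation requires V_DS ≥ V_GS − V_t = 0.308 V; 18.1 ≥ 0.308 ✓.

I_D ≈ 0.18 mA, V_DS ≈ 18 V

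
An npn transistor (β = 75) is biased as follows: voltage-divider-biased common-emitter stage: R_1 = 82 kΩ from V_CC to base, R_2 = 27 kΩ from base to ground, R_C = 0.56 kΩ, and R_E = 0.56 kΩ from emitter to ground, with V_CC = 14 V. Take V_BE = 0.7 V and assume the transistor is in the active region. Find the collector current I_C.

Thevenize the base divider: V_Th = V_CC·R_2/(R_1+R_2) = 14×27/109 = 3.47 V, R_Th = R_1‖R_2 = 20.3 kΩ.
Base-emitter loop: V_Th = I_B·R_Th + V_BE + (β+1)I_B·R_E, so I_B = (3.47 − 0.7) / (20.3 + 76×0.56) = 0.044 mA.
I_C = β·I_B = 75×0.044 = 3.3 mA, and I_E = (β+1)I_B = 3.35 mA.
V_CE = V_CC − I_C·R_C − I_E·R_E = 14 − 3.3×0.56 − 3.35×0.56 = 10.3 V.
V_CE = 10.3 V > 0.2 V confirms active-region operation.

I_C ≈ 3.3 mA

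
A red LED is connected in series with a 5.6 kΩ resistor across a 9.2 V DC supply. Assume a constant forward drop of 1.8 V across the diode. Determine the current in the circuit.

KVL around the loop: 9.2 = V_D + I·R = 1.8 + I × 5.6 kΩ.
So I = (9.2 − 1.8) / 5.6 kΩ = 7.4 / 5.6 = 1.32 mA.

I ≈ 1.3 mA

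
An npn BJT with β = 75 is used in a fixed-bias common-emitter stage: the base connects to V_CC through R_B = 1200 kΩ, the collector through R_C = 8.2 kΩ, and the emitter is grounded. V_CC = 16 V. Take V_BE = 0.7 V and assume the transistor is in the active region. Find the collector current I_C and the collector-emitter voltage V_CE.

I_C ≈ 0.96 mA, V_CE ≈ 8.2 V

Base loop: V_CC = I_B·R_B + V_BE, so I_B = (16 − 0.7)/1200 kΩ = 0.0128 mA.
In the active region I_C = β·I_B = 75 × 0.0128 = 0.956 mA.
Collector loop: V_CE = V_CC − I_C·R_C = 16 − 0.956×8.2 = 8.16 V.
Since V_CE = 8.16 V > V_CE(sat) ≈ 0.2 V, the transistor is in the active region as assumed.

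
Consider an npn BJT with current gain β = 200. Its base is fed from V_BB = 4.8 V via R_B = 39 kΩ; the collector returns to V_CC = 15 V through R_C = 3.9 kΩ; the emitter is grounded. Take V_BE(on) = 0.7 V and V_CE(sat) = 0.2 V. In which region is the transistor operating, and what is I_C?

saturation; I_C ≈ 3.8 mA

Assume active: I_B = (4.8 − 0.7)/39 = 0.105 mA, giving I_C = β·I_B = 21 mA.
But then V_CE = 15 − 21×3.9 = -67 V < V_CE(sat) = 0.2 V — impossible in the active region.
So the transistor is saturated. With V_CE = 0.2 V, I_C = (V_CC − 0.2)/R_C = 14.8/3.9 = 3.79 mA.
Check: β·I_B = 21 mA > I_C = 3.79 mA, confirming saturation.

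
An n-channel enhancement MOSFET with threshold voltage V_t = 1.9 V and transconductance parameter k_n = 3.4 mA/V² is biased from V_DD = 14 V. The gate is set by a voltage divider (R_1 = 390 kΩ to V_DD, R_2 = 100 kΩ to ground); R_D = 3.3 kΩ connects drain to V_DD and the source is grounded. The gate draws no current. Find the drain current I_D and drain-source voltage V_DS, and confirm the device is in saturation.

I_D ≈ 1.6 mA, V_DS ≈ 8.9 V

V_G = V_DD·R_2/(R_1+R_2) = 14×100/490 = 2.86 V. With the source grounded, V_GS = V_G = 2.86 V.
Assume saturation: I_D = (k_n/2)(V_GS − V_t)² = (3.4/2)×(2.86 − 1.9)² = 1.7×0.957² = 1.56 mA.
V_DS = V_DD − I_D·R_D = 14 − 1.56×3.3 = 8.86 V.
Saturation requires V_DS ≥ V_GS − V_t = 0.957 V; 8.86 ≥ 0.957 ✓.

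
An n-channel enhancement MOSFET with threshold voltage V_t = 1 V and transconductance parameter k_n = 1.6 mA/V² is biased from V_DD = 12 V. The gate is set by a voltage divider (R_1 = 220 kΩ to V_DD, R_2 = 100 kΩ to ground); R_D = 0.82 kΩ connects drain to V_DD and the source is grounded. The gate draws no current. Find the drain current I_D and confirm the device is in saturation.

I_D ≈ 6.1 mA

V_G = V_DD·R_2/(R_1+R_2) = 12×100/320 = 3.75 V. With the source grounded, V_GS = V_G = 3.75 V.
Assume saturation: I_D = (k_n/2)(V_GS − V_t)² = (1.6/2)×(3.75 − 1)² = 0.8×2.75² = 6.05 mA.
V_DS = V_DD − I_D·R_D = 12 − 6.05×0.82 = 7.04 V.
Saturation requires V_DS ≥ V_GS − V_t = 2.75 V; 7.04 ≥ 2.75 ✓.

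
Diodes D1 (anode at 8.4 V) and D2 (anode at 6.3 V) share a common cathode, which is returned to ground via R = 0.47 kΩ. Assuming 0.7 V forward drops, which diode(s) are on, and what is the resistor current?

Assume both conduct. Then node N would need to be at both 8.4−0.7 = 7.7 V and 6.3−0.7 = 5.6 V, which is impossible.
Assume only D1 conducts: V_N = 8.4 − 0.7 = 7.7 V, so I_R = 7.7/0.47 = 16.4 mA.
Check D2: its anode-to-cathode voltage is 6.3 − 7.7 = -1.4 V < 0.7 V, so it is off. The assumption is consistent.

Only D1 conducts; I_R ≈ 16 mA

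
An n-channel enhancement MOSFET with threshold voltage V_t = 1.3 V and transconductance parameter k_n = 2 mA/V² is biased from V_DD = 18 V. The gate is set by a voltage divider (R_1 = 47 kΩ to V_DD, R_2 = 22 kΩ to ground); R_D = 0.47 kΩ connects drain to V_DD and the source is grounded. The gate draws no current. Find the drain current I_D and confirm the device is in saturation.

I_D ≈ 20 mA

V_G = V_DD·R_2/(R_1+R_2) = 18×22/69 = 5.74 V. With the source grounded, V_GS = V_G = 5.74 V.
Assume saturation: I_D = (k_n/2)(V_GS − V_t)² = (2/2)×(5.74 − 1.3)² = 1×4.44² = 19.7 mA.
V_DS = V_DD − I_D·R_D = 18 − 19.7×0.47 = 8.74 V.
Saturation requires V_DS ≥ V_GS − V_t = 4.44 V; 8.74 ≥ 4.44 ✓.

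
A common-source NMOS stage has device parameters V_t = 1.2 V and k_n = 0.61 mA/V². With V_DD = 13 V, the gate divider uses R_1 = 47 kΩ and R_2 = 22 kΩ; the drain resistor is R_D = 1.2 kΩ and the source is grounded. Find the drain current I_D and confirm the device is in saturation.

I_D ≈ 2.6 mA

V_G = V_DD·R_2/(R_1+R_2) = 13×22/69 = 4.14 V. With the source grounded, V_GS = V_G = 4.14 V.
Assume saturation: I_D = (k_n/2)(V_GS − V_t)² = (0.61/2)×(4.14 − 1.2)² = 0.305×2.94² = 2.65 mA.
V_DS = V_DD − I_D·R_D = 13 − 2.65×1.2 = 9.83 V.
Saturation requires V_DS ≥ V_GS − V_t = 2.94 V; 9.83 ≥ 2.94 ✓.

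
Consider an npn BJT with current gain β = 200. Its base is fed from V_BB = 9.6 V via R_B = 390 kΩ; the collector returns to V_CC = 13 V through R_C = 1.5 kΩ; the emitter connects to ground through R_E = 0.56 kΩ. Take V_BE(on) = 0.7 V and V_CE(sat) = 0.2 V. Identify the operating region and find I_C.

active; I_C ≈ 3.5 mA

Assume active. Base-emitter loop: I_B = (V_BB − V_BE)/(R_B + (β+1)R_E) = (9.6 − 0.7)/(390 + 201×0.56) = 0.0177 mA.
I_C = β·I_B = 200×0.0177 = 3.54 mA.
V_CE = V_CC − I_C·R_C − I_E·R_E = 13 − 3.54×1.5 − 3.56×0.56 = 5.69 V > V_CE(sat), so the active-region assumption holds.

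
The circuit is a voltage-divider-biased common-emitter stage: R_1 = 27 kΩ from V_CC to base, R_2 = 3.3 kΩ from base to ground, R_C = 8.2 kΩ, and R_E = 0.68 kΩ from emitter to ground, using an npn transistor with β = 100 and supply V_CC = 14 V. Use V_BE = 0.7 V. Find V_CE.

Thevenize the base divider: V_Th = V_CC·R_2/(R_1+R_2) = 14×3.3/30.3 = 1.52 V, R_Th = R_1‖R_2 = 2.94 kΩ.
Base-emitter loop: V_Th = I_B·R_Th + V_BE + (β+1)I_B·R_E, so I_B = (1.52 − 0.7) / (2.94 + 101×0.68) = 0.0115 mA.
I_C = β·I_B = 100×0.0115 = 1.15 mA, and I_E = (β+1)I_B = 1.16 mA.
V_CE = V_CC − I_C·R_C − I_E·R_E = 14 − 1.15×8.2 − 1.16×0.68 = 3.77 V.
V_CE = 3.77 V > 0.2 V confirms active-region operation.

V_CE ≈ 3.8 V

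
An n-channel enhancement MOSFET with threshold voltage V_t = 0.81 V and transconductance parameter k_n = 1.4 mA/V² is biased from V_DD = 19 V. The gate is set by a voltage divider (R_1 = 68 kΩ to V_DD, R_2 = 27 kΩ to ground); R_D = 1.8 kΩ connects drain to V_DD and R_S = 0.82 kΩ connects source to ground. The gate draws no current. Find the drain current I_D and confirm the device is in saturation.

I_D ≈ 3.1 mA

V_G = V_DD·R_2/(R_1+R_2) = 19×27/95 = 5.4 V.
Assume saturation: I_D = (k_n/2)(V_GS − V_t)² with V_GS = V_G − I_D·R_S = 5.4 − 0.82·I_D.
Substituting gives 0.471·I_D² − 6.27·I_D + 14.7 = 0, with roots I_D = 3.05 or 10.3 mA.
The root I_D = 10.3 mA gives V_GS = -3.02 V ≤ V_t, so take I_D = 3.05 mA.
Then V_GS = 2.9 V and V_DS = V_DD − I_D(R_D+R_S) = 19 − 3.05×2.62 = 11 V.
Saturation requires V_DS ≥ V_GS − V_t = 2.09 V; 11 ≥ 2.09 ✓.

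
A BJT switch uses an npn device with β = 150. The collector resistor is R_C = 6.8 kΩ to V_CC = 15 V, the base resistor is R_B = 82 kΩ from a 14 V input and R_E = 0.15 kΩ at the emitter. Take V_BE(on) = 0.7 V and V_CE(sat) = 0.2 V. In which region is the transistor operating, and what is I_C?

saturation; I_C ≈ 2.1 mA

Assume active: I_B = (14 − 0.7)/(82 + 151×0.15) = 0.127 mA, I_C = β·I_B = 19.1 mA.
Then V_CE = 15 − 19.1×6.8 − 19.2×0.15 = -118 V < 0.2 V — the active assumption fails.
Re-solve with V_CE = 0.2 V. KCL at the emitter: V_E/R_E = (V_BB−0.7−V_E)/R_B + (V_CC−0.2−V_E)/R_C, giving V_E = 0.343 V.
I_C = (V_CC − 0.2 − V_E)/R_C = (14.8 − 0.343)/6.8 = 2.13 mA.
Check: I_B = (13.3 − 0.343)/82 = 0.158 mA, and β·I_B = 23.7 mA > I_C, confirming saturation.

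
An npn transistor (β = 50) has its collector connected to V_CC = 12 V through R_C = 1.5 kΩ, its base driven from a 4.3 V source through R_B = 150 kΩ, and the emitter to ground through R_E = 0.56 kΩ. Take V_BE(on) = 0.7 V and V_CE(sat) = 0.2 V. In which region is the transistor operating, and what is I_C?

active; I_C ≈ 1 mA

Assume active. Base-emitter loop: I_B = (V_BB − V_BE)/(R_B + (β+1)R_E) = (4.3 − 0.7)/(150 + 51×0.56) = 0.0202 mA.
I_C = β·I_B = 50×0.0202 = 1.01 mA.
V_CE = V_CC − I_C·R_C − I_E·R_E = 12 − 1.01×1.5 − 1.03×0.56 = 9.91 V > V_CE(sat), so the active-region assumption holds.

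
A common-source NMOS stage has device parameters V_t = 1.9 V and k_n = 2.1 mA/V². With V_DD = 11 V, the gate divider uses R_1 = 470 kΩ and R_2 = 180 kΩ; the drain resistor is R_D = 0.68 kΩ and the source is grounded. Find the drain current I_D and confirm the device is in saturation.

V_G = V_DD·R_2/(R_1+R_2) = 11×180/650 = 3.05 V. With the source grounded, V_GS = V_G = 3.05 V.
Assume saturation: I_D = (k_n/2)(V_GS − V_t)² = (2.1/2)×(3.05 − 1.9)² = 1.05×1.15² = 1.38 mA.
V_DS = V_DD − I_D·R_D = 11 − 1.38×0.68 = 10.1 V.
Saturation requires V_DS ≥ V_GS − V_t = 1.15 V; 10.1 ≥ 1.15 ✓.

I_D ≈ 1.4 mA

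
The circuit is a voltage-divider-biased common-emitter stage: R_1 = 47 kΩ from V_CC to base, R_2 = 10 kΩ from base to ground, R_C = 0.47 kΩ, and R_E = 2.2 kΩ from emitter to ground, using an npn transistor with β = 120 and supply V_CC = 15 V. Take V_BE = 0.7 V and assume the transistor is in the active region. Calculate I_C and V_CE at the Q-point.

I_C ≈ 0.84 mA, V_CE ≈ 13 V

Thevenize the base divider: V_Th = V_CC·R_2/(R_1+R_2) = 15×10/57 = 2.63 V, R_Th = R_1‖R_2 = 8.25 kΩ.
Base-emitter loop: V_Th = I_B·R_Th + V_BE + (β+1)I_B·R_E, so I_B = (2.63 − 0.7) / (8.25 + 121×2.2) = 0.00704 mA.
I_C = β·I_B = 120×0.00704 = 0.845 mA, and I_E = (β+1)I_B = 0.852 mA.
V_CE = V_CC − I_C·R_C − I_E·R_E = 15 − 0.845×0.47 − 0.852×2.2 = 12.7 V.
V_CE = 12.7 V > 0.2 V confirms active-region operation.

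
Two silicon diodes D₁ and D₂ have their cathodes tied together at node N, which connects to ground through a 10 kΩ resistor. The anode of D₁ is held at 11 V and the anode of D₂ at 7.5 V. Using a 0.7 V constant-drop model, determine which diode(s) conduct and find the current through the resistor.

Assume both conduct. Then node N would need to be at both 11−0.7 = 10.3 V and 7.5−0.7 = 6.8 V, which is impossible.
Assume only D₁ conducts: V_N = 11 − 0.7 = 10.3 V, so I_R = 10.3/10 = 1.03 mA.
Check D₂: its anode-to-cathode voltage is 7.5 − 10.3 = -2.8 V < 0.7 V, so it is off. The assumption is consistent.

Only D₁ conducts; I_R ≈ 1 mA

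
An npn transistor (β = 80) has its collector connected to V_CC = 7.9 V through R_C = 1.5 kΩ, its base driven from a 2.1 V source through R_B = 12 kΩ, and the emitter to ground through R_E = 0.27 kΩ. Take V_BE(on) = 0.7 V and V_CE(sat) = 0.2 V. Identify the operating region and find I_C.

Assume active. Base-emitter loop: I_B = (V_BB − V_BE)/(R_B + (β+1)R_E) = (2.1 − 0.7)/(12 + 81×0.27) = 0.0413 mA.
I_C = β·I_B = 80×0.0413 = 3.31 mA.
V_CE = V_CC − I_C·R_C − I_E·R_E = 7.9 − 3.31×1.5 − 3.35×0.27 = 2.04 V > V_CE(sat), so the active-region assumption holds.

active; I_C ≈ 3.3 mA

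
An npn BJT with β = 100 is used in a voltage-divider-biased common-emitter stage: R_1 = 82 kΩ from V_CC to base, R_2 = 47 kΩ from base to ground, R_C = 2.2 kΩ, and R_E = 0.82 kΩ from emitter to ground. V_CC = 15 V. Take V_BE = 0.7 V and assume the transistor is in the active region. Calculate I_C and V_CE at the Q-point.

Thevenize the base divider: V_Th = V_CC·R_2/(R_1+R_2) = 15×47/129 = 5.47 V, R_Th = R_1‖R_2 = 29.9 kΩ.
Base-emitter loop: V_Th = I_B·R_Th + V_BE + (β+1)I_B·R_E, so I_B = (5.47 − 0.7) / (29.9 + 101×0.82) = 0.0423 mA.
I_C = β·I_B = 100×0.0423 = 4.23 mA, and I_E = (β+1)I_B = 4.27 mA.
V_CE = V_CC − I_C·R_C − I_E·R_E = 15 − 4.23×2.2 − 4.27×0.82 = 2.2 V.
V_CE = 2.2 V > 0.2 V confirms active-region operation.

I_C ≈ 4.2 mA, V_CE ≈ 2.2 V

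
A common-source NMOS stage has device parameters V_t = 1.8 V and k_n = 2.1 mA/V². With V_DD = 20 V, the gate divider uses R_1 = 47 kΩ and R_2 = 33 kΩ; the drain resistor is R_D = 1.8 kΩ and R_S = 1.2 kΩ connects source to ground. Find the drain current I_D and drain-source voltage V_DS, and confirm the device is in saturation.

V_G = V_DD·R_2/(R_1+R_2) = 20×33/80 = 8.25 V.
Assume saturation: I_D = (k_n/2)(V_GS − V_t)² with V_GS = V_G − I_D·R_S = 8.25 − 1.2·I_D.
Substituting gives 1.51·I_D² − 17.3·I_D + 43.7 = 0, with roots I_D = 3.79 or 7.62 mA.
The root I_D = 7.62 mA gives V_GS = -0.894 V ≤ V_t, so take I_D = 3.79 mA.
Then V_GS = 3.7 V and V_DS = V_DD − I_D(R_D+R_S) = 20 − 3.79×3 = 8.63 V.
Saturation requires V_DS ≥ V_GS − V_t = 1.9 V; 8.63 ≥ 1.9 ✓.

I_D ≈ 3.8 mA, V_DS ≈ 8.6 V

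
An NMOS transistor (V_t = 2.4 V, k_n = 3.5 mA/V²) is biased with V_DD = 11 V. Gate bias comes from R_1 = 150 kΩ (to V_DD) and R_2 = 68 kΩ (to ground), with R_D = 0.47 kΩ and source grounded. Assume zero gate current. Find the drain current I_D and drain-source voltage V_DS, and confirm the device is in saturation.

I_D ≈ 1.9 mA, V_DS ≈ 10 V

V_G = V_DD·R_2/(R_1+R_2) = 11×68/218 = 3.43 V. With the source grounded, V_GS = V_G = 3.43 V.
Assume saturation: I_D = (k_n/2)(V_GS − V_t)² = (3.5/2)×(3.43 − 2.4)² = 1.75×1.03² = 1.86 mA.
V_DS = V_DD − I_D·R_D = 11 − 1.86×0.47 = 10.1 V.
Saturation requires V_DS ≥ V_GS − V_t = 1.03 V; 10.1 ≥ 1.03 ✓.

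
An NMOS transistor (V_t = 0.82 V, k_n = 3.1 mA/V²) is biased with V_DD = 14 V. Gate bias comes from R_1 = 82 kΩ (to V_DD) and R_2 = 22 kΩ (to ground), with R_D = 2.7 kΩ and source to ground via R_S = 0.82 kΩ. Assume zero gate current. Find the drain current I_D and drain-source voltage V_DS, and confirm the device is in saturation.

V_G = V_DD·R_2/(R_1+R_2) = 14×22/104 = 2.96 V.
Assume saturation: I_D = (k_n/2)(V_GS − V_t)² with V_GS = V_G − I_D·R_S = 2.96 − 0.82·I_D.
Substituting gives 1.04·I_D² − 6.44·I_D + 7.11 = 0, with roots I_D = 1.44 or 4.75 mA.
The root I_D = 4.75 mA gives V_GS = -0.93 V ≤ V_t, so take I_D = 1.44 mA.
Then V_GS = 1.78 V and V_DS = V_DD − I_D(R_D+R_S) = 14 − 1.44×3.52 = 8.94 V.
Saturation requires V_DS ≥ V_GS − V_t = 0.963 V; 8.94 ≥ 0.963 ✓.

I_D ≈ 1.4 mA, V_DS ≈ 8.9 V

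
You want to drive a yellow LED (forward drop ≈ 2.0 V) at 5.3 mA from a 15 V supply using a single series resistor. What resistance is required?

The resistor drops V_S − V_D = 15 − 2.0 = 13 V at 5.3 mA.
R = 13 V / 5.3 mA = 2.45 kΩ.

R ≈ 2.5 kΩ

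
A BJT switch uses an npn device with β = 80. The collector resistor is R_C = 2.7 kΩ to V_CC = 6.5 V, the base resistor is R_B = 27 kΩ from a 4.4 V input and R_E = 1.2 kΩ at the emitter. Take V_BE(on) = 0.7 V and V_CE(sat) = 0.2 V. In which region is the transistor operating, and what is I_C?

saturation; I_C ≈ 1.6 mA

Assume active: I_B = (4.4 − 0.7)/(27 + 81×1.2) = 0.0298 mA, I_C = β·I_B = 2.38 mA.
Then V_CE = 6.5 − 2.38×2.7 − 2.41×1.2 = -2.83 V < 0.2 V — the active assumption fails.
Re-solve with V_CE = 0.2 V. KCL at the emitter: V_E/R_E = (V_BB−0.7−V_E)/R_B + (V_CC−0.2−V_E)/R_C, giving V_E = 1.99 V.
I_C = (V_CC − 0.2 − V_E)/R_C = (6.3 − 1.99)/2.7 = 1.6 mA.
Check: I_B = (3.7 − 1.99)/27 = 0.0633 mA, and β·I_B = 5.06 mA > I_C, confirming saturation.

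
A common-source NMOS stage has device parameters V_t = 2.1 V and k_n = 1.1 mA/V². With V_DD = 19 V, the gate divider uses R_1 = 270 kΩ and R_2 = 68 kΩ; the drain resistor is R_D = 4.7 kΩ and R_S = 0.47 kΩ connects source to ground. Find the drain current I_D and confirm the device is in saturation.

I_D ≈ 0.92 mA

V_G = V_DD·R_2/(R_1+R_2) = 19×68/338 = 3.82 V.
Assume saturation: I_D = (k_n/2)(V_GS − V_t)² with V_GS = V_G − I_D·R_S = 3.82 − 0.47·I_D.
Substituting gives 0.121·I_D² − 1.89·I_D + 1.63 = 0, with roots I_D = 0.917 or 14.6 mA.
The root I_D = 14.6 mA gives V_GS = -3.06 V ≤ V_t, so take I_D = 0.917 mA.
Then V_GS = 3.39 V and V_DS = V_DD − I_D(R_D+R_S) = 19 − 0.917×5.17 = 14.3 V.
Saturation requires V_DS ≥ V_GS − V_t = 1.29 V; 14.3 ≥ 1.29 ✓.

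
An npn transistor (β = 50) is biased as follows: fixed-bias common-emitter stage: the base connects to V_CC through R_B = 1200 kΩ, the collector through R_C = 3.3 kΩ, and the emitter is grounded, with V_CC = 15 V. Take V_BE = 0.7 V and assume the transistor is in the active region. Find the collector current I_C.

I_C ≈ 0.6 mA

Base loop: V_CC = I_B·R_B + V_BE, so I_B = (15 − 0.7)/1200 kΩ = 0.0119 mA.
In the active region I_C = β·I_B = 50 × 0.0119 = 0.596 mA.
Collector loop: V_CE = V_CC − I_C·R_C = 15 − 0.596×3.3 = 13 V.
Since V_CE = 13 V > V_CE(sat) ≈ 0.2 V, the transistor is in the active region as assumed.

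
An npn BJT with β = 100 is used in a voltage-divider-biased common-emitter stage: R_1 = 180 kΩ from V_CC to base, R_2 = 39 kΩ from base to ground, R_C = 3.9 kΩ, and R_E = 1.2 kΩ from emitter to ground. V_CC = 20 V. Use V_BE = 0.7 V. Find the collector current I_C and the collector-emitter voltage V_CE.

I_C ≈ 1.9 mA, V_CE ≈ 10 V

Thevenize the base divider: V_Th = V_CC·R_2/(R_1+R_2) = 20×39/219 = 3.56 V, R_Th = R_1‖R_2 = 32.1 kΩ.
Base-emitter loop: V_Th = I_B·R_Th + V_BE + (β+1)I_B·R_E, so I_B = (3.56 − 0.7) / (32.1 + 101×1.2) = 0.0187 mA.
I_C = β·I_B = 100×0.0187 = 1.87 mA, and I_E = (β+1)I_B = 1.89 mA.
V_CE = V_CC − I_C·R_C − I_E·R_E = 20 − 1.87×3.9 − 1.89×1.2 = 10.5 V.
V_CE = 10.5 V > 0.2 V confirms active-region operation.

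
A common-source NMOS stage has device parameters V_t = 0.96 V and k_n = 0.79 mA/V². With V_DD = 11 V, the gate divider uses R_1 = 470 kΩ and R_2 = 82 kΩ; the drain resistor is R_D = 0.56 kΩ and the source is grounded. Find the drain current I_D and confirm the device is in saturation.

I_D ≈ 0.18 mA

V_G = V_DD·R_2/(R_1+R_2) = 11×82/552 = 1.63 V. With the source grounded, V_GS = V_G = 1.63 V.
Assume saturation: I_D = (k_n/2)(V_GS − V_t)² = (0.79/2)×(1.63 − 0.96)² = 0.395×0.674² = 0.179 mA.
V_DS = V_DD − I_D·R_D = 11 − 0.179×0.56 = 10.9 V.
Saturation requires V_DS ≥ V_GS − V_t = 0.674 V; 10.9 ≥ 0.674 ✓.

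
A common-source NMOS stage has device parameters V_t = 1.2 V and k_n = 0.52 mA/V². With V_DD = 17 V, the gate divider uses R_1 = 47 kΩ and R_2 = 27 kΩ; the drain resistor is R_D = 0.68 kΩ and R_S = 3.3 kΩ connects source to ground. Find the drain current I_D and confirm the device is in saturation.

V_G = V_DD·R_2/(R_1+R_2) = 17×27/74 = 6.2 V.
Assume saturation: I_D = (k_n/2)(V_GS − V_t)² with V_GS = V_G − I_D·R_S = 6.2 − 3.3·I_D.
Substituting gives 2.83·I_D² − 9.58·I_D + 6.51 = 0, with roots I_D = 0.94 or 2.45 mA.
The root I_D = 2.45 mA gives V_GS = -1.87 V ≤ V_t, so take I_D = 0.94 mA.
Then V_GS = 3.1 V and V_DS = V_DD − I_D(R_D+R_S) = 17 − 0.94×3.98 = 13.3 V.
Saturation requires V_DS ≥ V_GS − V_t = 1.9 V; 13.3 ≥ 1.9 ✓.

I_D ≈ 0.94 mA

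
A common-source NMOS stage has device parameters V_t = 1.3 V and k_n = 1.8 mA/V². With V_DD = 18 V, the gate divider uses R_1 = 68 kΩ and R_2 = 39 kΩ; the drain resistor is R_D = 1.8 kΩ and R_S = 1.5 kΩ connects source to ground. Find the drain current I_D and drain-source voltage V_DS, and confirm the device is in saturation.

I_D ≈ 2.4 mA, V_DS ≈ 10 V

V_G = V_DD·R_2/(R_1+R_2) = 18×39/107 = 6.56 V.
Assume saturation: I_D = (k_n/2)(V_GS − V_t)² with V_GS = V_G − I_D·R_S = 6.56 − 1.5·I_D.
Substituting gives 2.03·I_D² − 15.2·I_D + 24.9 = 0, with roots I_D = 2.42 or 5.09 mA.
The root I_D = 5.09 mA gives V_GS = -1.08 V ≤ V_t, so take I_D = 2.42 mA.
Then V_GS = 2.94 V and V_DS = V_DD − I_D(R_D+R_S) = 18 − 2.42×3.3 = 10 V.
Saturation requires V_DS ≥ V_GS − V_t = 1.64 V; 10 ≥ 1.64 ✓.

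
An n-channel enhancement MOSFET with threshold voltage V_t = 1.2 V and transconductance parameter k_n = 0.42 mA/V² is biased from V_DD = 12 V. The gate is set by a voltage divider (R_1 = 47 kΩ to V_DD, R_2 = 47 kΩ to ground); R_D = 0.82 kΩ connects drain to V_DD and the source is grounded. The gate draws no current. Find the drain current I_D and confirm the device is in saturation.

I_D ≈ 4.8 mA

V_G = V_DD·R_2/(R_1+R_2) = 12×47/94 = 6 V. With the source grounded, V_GS = V_G = 6 V.
Assume saturation: I_D = (k_n/2)(V_GS − V_t)² = (0.42/2)×(6 − 1.2)² = 0.21×4.8² = 4.84 mA.
V_DS = V_DD − I_D·R_D = 12 − 4.84×0.82 = 8.03 V.
Saturation requires V_DS ≥ V_GS − V_t = 4.8 V; 8.03 ≥ 4.8 ✓.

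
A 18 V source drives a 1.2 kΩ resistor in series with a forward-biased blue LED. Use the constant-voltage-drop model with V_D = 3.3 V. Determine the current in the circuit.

KVL around the loop: 18 = V_D + I·R = 3.3 + I × 1.2 kΩ.
So I = (18 − 3.3) / 1.2 kΩ = 14.7 / 1.2 = 12.2 mA.

I ≈ 12 mA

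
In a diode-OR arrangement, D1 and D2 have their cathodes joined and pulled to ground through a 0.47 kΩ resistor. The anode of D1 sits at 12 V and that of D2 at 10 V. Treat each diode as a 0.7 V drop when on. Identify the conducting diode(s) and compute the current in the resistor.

Assume both conduct. Then node N would need to be at both 12−0.7 = 11.3 V and 10−0.7 = 9.3 V, which is impossible.
Assume only D1 conducts: V_N = 12 − 0.7 = 11.3 V, so I_R = 11.3/0.47 = 24 mA.
Check D2: its anode-to-cathode voltage is 10 − 11.3 = -1.3 V < 0.7 V, so it is off. The assumption is consistent.

Only D1 conducts; I_R ≈ 24 mA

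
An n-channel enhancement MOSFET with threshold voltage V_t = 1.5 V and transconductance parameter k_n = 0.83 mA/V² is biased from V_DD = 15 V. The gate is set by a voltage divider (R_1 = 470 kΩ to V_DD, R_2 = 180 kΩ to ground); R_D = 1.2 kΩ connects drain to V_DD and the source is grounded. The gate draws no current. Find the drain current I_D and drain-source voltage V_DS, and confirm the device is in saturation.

I_D ≈ 2.9 mA, V_DS ≈ 11 V

V_G = V_DD·R_2/(R_1+R_2) = 15×180/650 = 4.15 V. With the source grounded, V_GS = V_G = 4.15 V.
Assume saturation: I_D = (k_n/2)(V_GS − V_t)² = (0.83/2)×(4.15 − 1.5)² = 0.415×2.65² = 2.92 mA.
V_DS = V_DD − I_D·R_D = 15 − 2.92×1.2 = 11.5 V.
Saturation requires V_DS ≥ V_GS − V_t = 2.65 V; 11.5 ≥ 2.65 ✓.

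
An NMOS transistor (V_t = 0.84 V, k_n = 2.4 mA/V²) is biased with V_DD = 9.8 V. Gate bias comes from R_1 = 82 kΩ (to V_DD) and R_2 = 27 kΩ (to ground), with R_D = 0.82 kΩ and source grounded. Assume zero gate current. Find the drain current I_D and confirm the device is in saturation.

V_G = V_DD·R_2/(R_1+R_2) = 9.8×27/109 = 2.43 V. With the source grounded, V_GS = V_G = 2.43 V.
Assume saturation: I_D = (k_n/2)(V_GS − V_t)² = (2.4/2)×(2.43 − 0.84)² = 1.2×1.59² = 3.02 mA.
V_DS = V_DD − I_D·R_D = 9.8 − 3.02×0.82 = 7.32 V.
Saturation requires V_DS ≥ V_GS − V_t = 1.59 V; 7.32 ≥ 1.59 ✓.

I_D ≈ 3 mA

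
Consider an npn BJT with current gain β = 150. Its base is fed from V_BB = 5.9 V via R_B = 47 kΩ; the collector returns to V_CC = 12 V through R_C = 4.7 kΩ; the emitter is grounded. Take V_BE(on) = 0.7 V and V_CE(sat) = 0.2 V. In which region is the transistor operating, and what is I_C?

Assume active: I_B = (5.9 − 0.7)/47 = 0.111 mA, giving I_C = β·I_B = 16.6 mA.
But then V_CE = 12 − 16.6×4.7 = -66 V < V_CE(sat) = 0.2 V — impossible in the active region.
So the transistor is saturated. With V_CE = 0.2 V, I_C = (V_CC − 0.2)/R_C = 11.8/4.7 = 2.51 mA.
Check: β·I_B = 16.6 mA > I_C = 2.51 mA, confirming saturation.

saturation; I_C ≈ 2.5 mA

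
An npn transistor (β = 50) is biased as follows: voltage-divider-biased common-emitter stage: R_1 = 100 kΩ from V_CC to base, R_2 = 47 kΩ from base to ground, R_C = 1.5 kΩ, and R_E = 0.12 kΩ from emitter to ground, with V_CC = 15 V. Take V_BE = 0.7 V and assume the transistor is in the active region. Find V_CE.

Thevenize the base divider: V_Th = V_CC·R_2/(R_1+R_2) = 15×47/147 = 4.8 V, R_Th = R_1‖R_2 = 32 kΩ.
Base-emitter loop: V_Th = I_B·R_Th + V_BE + (β+1)I_B·R_E, so I_B = (4.8 − 0.7) / (32 + 51×0.12) = 0.108 mA.
I_C = β·I_B = 50×0.108 = 5.38 mA, and I_E = (β+1)I_B = 5.48 mA.
V_CE = V_CC − I_C·R_C − I_E·R_E = 15 − 5.38×1.5 − 5.48×0.12 = 6.28 V.
V_CE = 6.28 V > 0.2 V confirms active-region operation.

V_CE ≈ 6.3 V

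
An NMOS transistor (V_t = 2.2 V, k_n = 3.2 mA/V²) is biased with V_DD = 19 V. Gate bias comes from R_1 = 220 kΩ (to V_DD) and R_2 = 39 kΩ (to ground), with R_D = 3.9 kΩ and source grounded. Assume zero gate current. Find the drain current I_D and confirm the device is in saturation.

V_G = V_DD·R_2/(R_1+R_2) = 19×39/259 = 2.86 V. With the source grounded, V_GS = V_G = 2.86 V.
Assume saturation: I_D = (k_n/2)(V_GS − V_t)² = (3.2/2)×(2.86 − 2.2)² = 1.6×0.661² = 0.699 mA.
V_DS = V_DD − I_D·R_D = 19 − 0.699×3.9 = 16.3 V.
Saturation requires V_DS ≥ V_GS − V_t = 0.661 V; 16.3 ≥ 0.661 ✓.

I_D ≈ 0.7 mA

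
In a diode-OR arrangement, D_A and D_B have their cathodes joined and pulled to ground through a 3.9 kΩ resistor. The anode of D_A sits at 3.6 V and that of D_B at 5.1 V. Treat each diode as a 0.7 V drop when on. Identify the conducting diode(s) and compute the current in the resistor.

Only D_B conducts; I_R ≈ 1.1 mA

Assume both conduct. Then node N would need to be at both 3.6−0.7 = 2.9 V and 5.1−0.7 = 4.4 V, which is impossible.
Assume only D_B conducts: V_N = 5.1 − 0.7 = 4.4 V, so I_R = 4.4/3.9 = 1.13 mA.
Check D_A: its anode-to-cathode voltage is 3.6 − 4.4 = -0.8 V < 0.7 V, so it is off. The assumption is consistent.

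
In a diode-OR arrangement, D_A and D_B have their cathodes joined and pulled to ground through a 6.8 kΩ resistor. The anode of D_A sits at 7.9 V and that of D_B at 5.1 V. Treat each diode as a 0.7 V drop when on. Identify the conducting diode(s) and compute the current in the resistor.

Only D_A conducts; I_R ≈ 1.1 mA

Assume both conduct. Then node N would need to be at both 7.9−0.7 = 7.2 V and 5.1−0.7 = 4.4 V, which is impossible.
Assume only D_A conducts: V_N = 7.9 − 0.7 = 7.2 V, so I_R = 7.2/6.8 = 1.06 mA.
Check D_B: its anode-to-cathode voltage is 5.1 − 7.2 = -2.1 V < 0.7 V, so it is off. The assumption is consistent.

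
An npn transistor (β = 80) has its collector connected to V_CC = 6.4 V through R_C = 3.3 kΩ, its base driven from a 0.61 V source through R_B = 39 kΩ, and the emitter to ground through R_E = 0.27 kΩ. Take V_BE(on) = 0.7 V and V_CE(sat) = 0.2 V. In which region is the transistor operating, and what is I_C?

V_BB = 0.61 V ≤ V_BE(on) = 0.7 V, so the base-emitter junction is not forward biased.
The transistor is in cutoff: I_B = I_C = 0.

cutoff; I_C ≈ 0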